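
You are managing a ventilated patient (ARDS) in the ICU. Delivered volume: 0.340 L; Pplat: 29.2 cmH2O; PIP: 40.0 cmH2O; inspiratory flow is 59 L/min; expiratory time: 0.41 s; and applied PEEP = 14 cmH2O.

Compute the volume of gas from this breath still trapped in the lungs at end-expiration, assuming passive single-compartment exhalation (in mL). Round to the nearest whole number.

64

Flow: 59 L/min ÷ 60 = 0.9833 L/s.
R = (PIP − Pplat)/V̇ = (40.0 − 29.2) / 0.9833 = 10.8/0.9833 = 10.983 cmH2O·s/L.
C = Vt/(Pplat − PEEP) = 340.0 / (29.2 − 14) = 340.0/15.2 = 22.368 mL/cmH2O.
τ = R × C = 10.983 × 0.02237 L/cmH2O = 0.2457 s.
Fraction remaining = e^(−Te/τ) = e^(−0.41/0.2457) = 0.1885.
Trapped volume = 340.0 × 0.1885 = 64.09 mL.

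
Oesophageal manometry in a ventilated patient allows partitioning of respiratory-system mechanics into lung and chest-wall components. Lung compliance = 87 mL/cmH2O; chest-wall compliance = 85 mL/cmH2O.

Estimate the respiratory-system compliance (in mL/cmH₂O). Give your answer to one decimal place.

Lung and chest wall are elastances in series: 1/Crs = 1/CL + 1/Ccw.
1/Crs = 1/87 + 1/85 = 0.02326.
Crs = 42.992 mL/cmH2O.

43.0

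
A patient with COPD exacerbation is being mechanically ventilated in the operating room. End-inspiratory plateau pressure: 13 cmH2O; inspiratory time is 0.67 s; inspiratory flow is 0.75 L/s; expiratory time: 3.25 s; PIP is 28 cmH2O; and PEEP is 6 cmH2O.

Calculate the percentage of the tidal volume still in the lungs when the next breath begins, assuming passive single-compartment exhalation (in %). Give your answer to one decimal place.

10.4

Vt = flow × Ti = 0.75 L/s × 0.67 s × 1000 mL/L = 502.5 mL.
R = (PIP − Pplat)/V̇ = (28 − 13) / 0.75 = 15.0/0.75 = 20.0 cmH2O·s/L.
C = Vt/(Pplat − PEEP) = 502.5 / (13 − 6) = 502.5/7.0 = 71.786 mL/cmH2O.
τ = R × C = 20.0 × 0.07179 L/cmH2O = 1.436 s.
Fraction remaining at end-expiration = e^(−Te/τ) = e^(−3.25/1.436) = 0.104 → 10.4%.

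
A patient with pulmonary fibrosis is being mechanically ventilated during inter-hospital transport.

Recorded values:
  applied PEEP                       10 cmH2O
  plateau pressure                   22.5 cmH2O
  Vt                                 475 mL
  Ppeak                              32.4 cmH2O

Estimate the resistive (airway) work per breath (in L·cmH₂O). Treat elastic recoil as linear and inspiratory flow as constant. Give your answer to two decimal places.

With constant inspiratory flow the resistive pressure is constant at PIP − Pplat = 32.4 − 22.5 = 9.9 cmH2O, so resistive work = 9.9 × 0.475 = 4.703 L·cmH2O.

4.70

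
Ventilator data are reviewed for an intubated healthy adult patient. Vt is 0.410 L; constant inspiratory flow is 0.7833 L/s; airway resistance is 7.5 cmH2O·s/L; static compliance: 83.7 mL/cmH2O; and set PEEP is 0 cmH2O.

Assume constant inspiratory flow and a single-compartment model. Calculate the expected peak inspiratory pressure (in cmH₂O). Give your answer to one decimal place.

Equation of motion (constant flow): PIP = Vt/C + R·V̇ + PEEP.
PIP = 410/83.7 + 7.5×0.7833 + 0 = 4.898 + 5.875 + 0 = 10.773 cmH2O.

10.8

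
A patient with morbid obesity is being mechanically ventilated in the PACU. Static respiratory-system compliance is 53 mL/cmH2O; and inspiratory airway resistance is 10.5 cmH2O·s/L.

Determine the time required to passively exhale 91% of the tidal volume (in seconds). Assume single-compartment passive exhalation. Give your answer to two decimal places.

1.34

τ = R × C = 10.5 × 53 mL/cmH2O = 10.5 × 0.053 L/cmH2O = 0.5565 s.
Exhaled fraction f = 1 − e^(−t/τ) → t = −τ·ln(1 − f) = −0.5565·ln(0.09) = 1.34 s.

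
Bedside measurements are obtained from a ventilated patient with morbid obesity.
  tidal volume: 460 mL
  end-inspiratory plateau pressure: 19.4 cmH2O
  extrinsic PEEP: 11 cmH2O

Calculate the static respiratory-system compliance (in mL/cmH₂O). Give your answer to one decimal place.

Cstat = Vt / (Pplat − PEEP) = 460 / (19.4 − 11) = 460 / 8.4 = 54.762 mL/cmH2O.

54.8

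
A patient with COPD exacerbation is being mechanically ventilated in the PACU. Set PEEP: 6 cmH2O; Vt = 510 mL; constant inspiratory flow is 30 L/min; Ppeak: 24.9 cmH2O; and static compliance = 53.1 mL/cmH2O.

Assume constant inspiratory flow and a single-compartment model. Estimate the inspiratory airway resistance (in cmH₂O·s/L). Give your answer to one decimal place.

18.6

Flow: 30 L/min ÷ 60 = 0.5 L/s.
Equation of motion (constant flow): PIP = Vt/C + R·V̇ + PEEP.
R·V̇ = PIP − Vt/C − PEEP = 24.9 − 510/53.1 − 6 = 24.9 − 9.605 − 6 = 9.295 cmH2O.
R = 9.295 / 0.5 = 18.59 cmH2O·s/L.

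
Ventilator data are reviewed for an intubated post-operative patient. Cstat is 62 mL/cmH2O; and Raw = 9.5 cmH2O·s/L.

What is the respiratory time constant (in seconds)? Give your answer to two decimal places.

0.59

τ = R × C = 9.5 × 62 mL/cmH2O = 9.5 × 0.062 L/cmH2O = 0.589 s.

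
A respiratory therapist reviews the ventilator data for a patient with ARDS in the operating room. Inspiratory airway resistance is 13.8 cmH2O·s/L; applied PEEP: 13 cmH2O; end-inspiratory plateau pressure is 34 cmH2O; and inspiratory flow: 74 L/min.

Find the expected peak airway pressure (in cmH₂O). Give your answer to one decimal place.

51.0

Flow: 74 L/min ÷ 60 = 1.2333 L/s.
PIP = Pplat + Raw × flow = 34 + 13.8 × 1.2333 = 34 + 17.02 = 51.02 cmH2O.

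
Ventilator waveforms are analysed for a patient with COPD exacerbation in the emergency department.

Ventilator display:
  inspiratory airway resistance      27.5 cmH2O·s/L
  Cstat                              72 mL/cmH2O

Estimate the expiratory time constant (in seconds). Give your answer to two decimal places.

τ = R × C = 27.5 × 72 mL/cmH2O = 27.5 × 0.072 L/cmH2O = 1.98 s.

1.98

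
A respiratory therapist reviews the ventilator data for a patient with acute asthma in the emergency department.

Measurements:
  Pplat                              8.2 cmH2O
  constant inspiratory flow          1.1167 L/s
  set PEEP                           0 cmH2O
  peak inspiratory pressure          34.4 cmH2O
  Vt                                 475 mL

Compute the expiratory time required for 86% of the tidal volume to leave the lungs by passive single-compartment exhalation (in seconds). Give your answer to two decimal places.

2.67

R = (PIP − Pplat)/V̇ = (34.4 − 8.2) / 1.1167 = 26.2/1.1167 = 23.462 cmH2O·s/L.
C = Vt/(Pplat − PEEP) = 475.0 / (8.2 − 0) = 475.0/8.2 = 57.927 mL/cmH2O.
τ = R × C = 23.462 × 0.05793 L/cmH2O = 1.359 s.
t = −τ·ln(1 − 0.86) = −1.359·ln(0.14) = 2.672 s.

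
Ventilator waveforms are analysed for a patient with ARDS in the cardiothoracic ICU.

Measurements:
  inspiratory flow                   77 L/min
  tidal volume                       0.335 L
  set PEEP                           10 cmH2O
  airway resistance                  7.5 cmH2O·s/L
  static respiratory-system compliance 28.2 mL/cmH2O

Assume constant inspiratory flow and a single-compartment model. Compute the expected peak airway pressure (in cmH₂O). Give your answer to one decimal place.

31.5

Flow: 77 L/min ÷ 60 = 1.2833 L/s.
Equation of motion (constant flow): PIP = Vt/C + R·V̇ + PEEP.
PIP = 335/28.2 + 7.5×1.2833 + 10 = 11.879 + 9.625 + 10 = 31.504 cmH2O.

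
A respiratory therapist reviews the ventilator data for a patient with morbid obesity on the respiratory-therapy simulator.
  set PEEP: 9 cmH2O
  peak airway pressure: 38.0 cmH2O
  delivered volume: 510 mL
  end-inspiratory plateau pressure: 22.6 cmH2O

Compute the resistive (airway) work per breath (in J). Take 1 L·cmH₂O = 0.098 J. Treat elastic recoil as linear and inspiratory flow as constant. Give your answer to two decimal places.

With constant inspiratory flow the resistive pressure is constant at PIP − Pplat = 38.0 − 22.6 = 15.4 cmH2O, so resistive work = 15.4 × 0.510 = 7.854 L·cmH2O.
× 0.098 J/(L·cmH2O) → 0.7697 J.

0.77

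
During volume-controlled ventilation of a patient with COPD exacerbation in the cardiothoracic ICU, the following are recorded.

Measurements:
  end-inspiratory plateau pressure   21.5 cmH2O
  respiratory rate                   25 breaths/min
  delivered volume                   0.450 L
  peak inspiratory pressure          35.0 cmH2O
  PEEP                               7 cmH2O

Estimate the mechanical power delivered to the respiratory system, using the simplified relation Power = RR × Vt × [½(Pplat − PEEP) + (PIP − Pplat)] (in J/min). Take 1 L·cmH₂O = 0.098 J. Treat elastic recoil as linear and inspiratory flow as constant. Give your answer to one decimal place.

22.9

Per-breath work = Vt × [½(Pplat−PEEP) + (PIP−Pplat)] = 0.450 × [0.5×14.5 + 13.5] = 0.450 × 20.75 = 9.338 L·cmH2O.
Power = 25 × 9.338 = 233.45 L·cmH2O/min.
× 0.098 J/(L·cmH2O) → 22.878 J/min.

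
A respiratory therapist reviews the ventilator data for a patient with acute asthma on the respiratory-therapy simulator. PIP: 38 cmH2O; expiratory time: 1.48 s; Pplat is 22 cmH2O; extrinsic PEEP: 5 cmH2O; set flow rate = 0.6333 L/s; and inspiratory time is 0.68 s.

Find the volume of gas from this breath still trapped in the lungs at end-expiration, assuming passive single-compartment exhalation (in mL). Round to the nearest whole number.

Vt = flow × Ti = 0.6333 L/s × 0.68 s × 1000 mL/L = 430.64 mL.
R = (PIP − Pplat)/V̇ = (38 − 22) / 0.6333 = 16.0/0.6333 = 25.264 cmH2O·s/L.
C = Vt/(Pplat − PEEP) = 430.64 / (22 − 5) = 430.64/17.0 = 25.332 mL/cmH2O.
τ = R × C = 25.264 × 0.02533 L/cmH2O = 0.6399 s.
Fraction remaining = e^(−Te/τ) = e^(−1.48/0.6399) = 0.09898.
Trapped volume = 430.64 × 0.09898 = 42.625 mL.

43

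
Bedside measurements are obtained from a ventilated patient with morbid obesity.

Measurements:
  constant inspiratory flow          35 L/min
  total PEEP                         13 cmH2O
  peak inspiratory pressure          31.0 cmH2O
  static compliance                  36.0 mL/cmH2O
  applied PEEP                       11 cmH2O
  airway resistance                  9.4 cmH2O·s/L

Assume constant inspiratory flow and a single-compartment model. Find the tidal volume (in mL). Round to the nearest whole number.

451

Flow: 35 L/min ÷ 60 = 0.5833 L/s.
Total PEEP = 13 cmH2O (set 11 + intrinsic 2); this is the baseline alveolar pressure.
Equation of motion (constant flow): PIP = Vt/C + R·V̇ + PEEP.
Vt/C = PIP − R·V̇ − PEEP = 31.0 − 5.483 − 13 = 12.517 cmH2O.
Vt = C × 12.517 = 36.0 × 12.517 = 450.61 mL.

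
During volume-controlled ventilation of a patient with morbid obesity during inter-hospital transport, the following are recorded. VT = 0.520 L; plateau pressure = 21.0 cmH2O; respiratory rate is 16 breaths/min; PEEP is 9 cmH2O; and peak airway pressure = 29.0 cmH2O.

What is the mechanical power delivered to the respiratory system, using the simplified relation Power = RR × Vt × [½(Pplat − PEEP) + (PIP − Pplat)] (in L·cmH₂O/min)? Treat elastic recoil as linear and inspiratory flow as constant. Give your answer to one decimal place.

Per-breath work = Vt × [½(Pplat−PEEP) + (PIP−Pplat)] = 0.520 × [0.5×12.0 + 8.0] = 0.520 × 14.0 = 7.28 L·cmH2O.
Power = 16 × 7.28 = 116.48 L·cmH2O/min.

116.5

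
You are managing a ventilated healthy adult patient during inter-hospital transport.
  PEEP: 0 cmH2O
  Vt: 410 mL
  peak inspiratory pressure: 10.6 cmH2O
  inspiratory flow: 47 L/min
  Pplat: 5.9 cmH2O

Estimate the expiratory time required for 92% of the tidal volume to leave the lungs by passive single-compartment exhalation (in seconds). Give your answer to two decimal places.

Flow: 47 L/min ÷ 60 = 0.7833 L/s.
R = (PIP − Pplat)/V̇ = (10.6 − 5.9) / 0.7833 = 4.7/0.7833 = 6.0 cmH2O·s/L.
C = Vt/(Pplat − PEEP) = 410.0 / (5.9 − 0) = 410.0/5.9 = 69.492 mL/cmH2O.
τ = R × C = 6.0 × 0.06949 L/cmH2O = 0.4169 s.
t = −τ·ln(1 − 0.92) = −0.4169·ln(0.08) = 1.053 s.

1.05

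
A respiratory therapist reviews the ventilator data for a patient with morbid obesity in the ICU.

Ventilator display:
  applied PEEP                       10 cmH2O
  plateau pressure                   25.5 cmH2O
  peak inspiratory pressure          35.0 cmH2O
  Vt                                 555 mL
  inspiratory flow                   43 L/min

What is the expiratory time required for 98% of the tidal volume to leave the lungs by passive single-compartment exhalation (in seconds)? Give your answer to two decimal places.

1.86

Flow: 43 L/min ÷ 60 = 0.7167 L/s.
R = (PIP − Pplat)/V̇ = (35.0 − 25.5) / 0.7167 = 9.5/0.7167 = 13.255 cmH2O·s/L.
C = Vt/(Pplat − PEEP) = 555.0 / (25.5 − 10) = 555.0/15.5 = 35.806 mL/cmH2O.
τ = R × C = 13.255 × 0.03581 L/cmH2O = 0.4747 s.
t = −τ·ln(1 − 0.98) = −0.4747·ln(0.02) = 1.857 s.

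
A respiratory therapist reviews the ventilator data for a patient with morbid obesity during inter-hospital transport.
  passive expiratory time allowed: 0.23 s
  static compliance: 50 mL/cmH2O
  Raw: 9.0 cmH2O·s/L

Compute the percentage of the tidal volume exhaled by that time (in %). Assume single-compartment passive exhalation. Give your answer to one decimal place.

40.0

τ = R × C = 9.0 × 50 mL/cmH2O = 9.0 × 0.050 L/cmH2O = 0.45 s.
Passive exhalation: V(t)/V₀ = e^(−t/τ) = e^(−0.23/0.45) = 0.5998.
Fraction exhaled = 1 − 0.5998 = 0.4002 → 40.02%.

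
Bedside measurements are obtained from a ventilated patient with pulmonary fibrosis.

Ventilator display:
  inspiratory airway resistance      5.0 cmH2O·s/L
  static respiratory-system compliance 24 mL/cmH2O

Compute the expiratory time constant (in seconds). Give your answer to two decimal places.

τ = R × C = 5.0 × 24 mL/cmH2O = 5.0 × 0.024 L/cmH2O = 0.12 s.

0.12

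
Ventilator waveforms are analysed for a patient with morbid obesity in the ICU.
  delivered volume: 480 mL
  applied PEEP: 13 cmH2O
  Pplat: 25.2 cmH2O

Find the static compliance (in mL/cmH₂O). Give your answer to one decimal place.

39.3

Cstat = Vt / (Pplat − PEEP) = 480 / (25.2 − 13) = 480 / 12.2 = 39.344 mL/cmH2O.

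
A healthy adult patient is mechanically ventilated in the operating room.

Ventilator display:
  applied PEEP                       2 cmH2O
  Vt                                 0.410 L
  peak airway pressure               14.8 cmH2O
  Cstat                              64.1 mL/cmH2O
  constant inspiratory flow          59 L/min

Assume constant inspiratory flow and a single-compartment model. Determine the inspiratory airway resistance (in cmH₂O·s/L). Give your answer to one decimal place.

Flow: 59 L/min ÷ 60 = 0.9833 L/s.
Equation of motion (constant flow): PIP = Vt/C + R·V̇ + PEEP.
R·V̇ = PIP − Vt/C − PEEP = 14.8 − 410/64.1 − 2 = 14.8 − 6.396 − 2 = 6.404 cmH2O.
R = 6.404 / 0.9833 = 6.513 cmH2O·s/L.

6.5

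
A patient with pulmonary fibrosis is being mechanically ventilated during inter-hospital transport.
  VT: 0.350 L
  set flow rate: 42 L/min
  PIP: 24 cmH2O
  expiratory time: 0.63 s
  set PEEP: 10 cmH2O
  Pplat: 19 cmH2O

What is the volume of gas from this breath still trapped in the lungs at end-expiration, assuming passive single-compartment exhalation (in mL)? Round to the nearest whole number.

Flow: 42 L/min ÷ 60 = 0.7 L/s.
R = (PIP − Pplat)/V̇ = (24 − 19) / 0.7 = 5.0/0.7 = 7.143 cmH2O·s/L.
C = Vt/(Pplat − PEEP) = 350.0 / (19 − 10) = 350.0/9.0 = 38.889 mL/cmH2O.
τ = R × C = 7.143 × 0.03889 L/cmH2O = 0.2778 s.
Fraction remaining = e^(−Te/τ) = e^(−0.63/0.2778) = 0.1035.
Trapped volume = 350.0 × 0.1035 = 36.225 mL.

36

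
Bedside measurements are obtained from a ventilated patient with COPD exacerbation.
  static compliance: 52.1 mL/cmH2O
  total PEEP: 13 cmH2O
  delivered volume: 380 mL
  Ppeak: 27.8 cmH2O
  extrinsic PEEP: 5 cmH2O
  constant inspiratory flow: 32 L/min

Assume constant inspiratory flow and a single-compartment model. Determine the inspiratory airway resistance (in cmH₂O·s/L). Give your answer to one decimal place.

Flow: 32 L/min ÷ 60 = 0.5333 L/s.
Total PEEP = 13 cmH2O (set 5 + intrinsic 8); this is the baseline alveolar pressure.
Equation of motion (constant flow): PIP = Vt/C + R·V̇ + PEEP.
R·V̇ = PIP − Vt/C − PEEP = 27.8 − 380/52.1 − 13 = 27.8 − 7.294 − 13 = 7.506 cmH2O.
R = 7.506 / 0.5333 = 14.075 cmH2O·s/L.

14.1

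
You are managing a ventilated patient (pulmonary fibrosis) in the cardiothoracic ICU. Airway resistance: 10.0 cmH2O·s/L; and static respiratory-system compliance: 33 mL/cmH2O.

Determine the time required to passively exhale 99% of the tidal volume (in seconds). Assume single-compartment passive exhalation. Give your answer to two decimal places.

τ = R × C = 10.0 × 33 mL/cmH2O = 10.0 × 0.033 L/cmH2O = 0.33 s.
Exhaled fraction f = 1 − e^(−t/τ) → t = −τ·ln(1 − f) = −0.33·ln(0.01) = 1.52 s.

1.52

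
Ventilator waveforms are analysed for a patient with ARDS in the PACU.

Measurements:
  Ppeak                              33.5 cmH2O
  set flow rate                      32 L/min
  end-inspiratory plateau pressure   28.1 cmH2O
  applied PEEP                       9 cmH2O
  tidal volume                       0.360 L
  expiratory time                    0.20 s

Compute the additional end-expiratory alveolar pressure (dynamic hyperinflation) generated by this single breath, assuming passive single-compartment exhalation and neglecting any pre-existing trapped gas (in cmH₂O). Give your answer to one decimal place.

Flow: 32 L/min ÷ 60 = 0.5333 L/s.
R = (PIP − Pplat)/V̇ = (33.5 − 28.1) / 0.5333 = 5.4/0.5333 = 10.126 cmH2O·s/L.
C = Vt/(Pplat − PEEP) = 360.0 / (28.1 − 9) = 360.0/19.1 = 18.848 mL/cmH2O.
τ = R × C = 10.126 × 0.01885 L/cmH2O = 0.1909 s.
Fraction remaining = e^(−Te/τ) = e^(−0.20/0.1909) = 0.3508; trapped volume = 360.0 × 0.3508 = 126.29 mL.
Additional alveolar pressure from trapping ≈ V_trapped / C = 126.29 / 18.848 = 6.7 cmH2O.

6.7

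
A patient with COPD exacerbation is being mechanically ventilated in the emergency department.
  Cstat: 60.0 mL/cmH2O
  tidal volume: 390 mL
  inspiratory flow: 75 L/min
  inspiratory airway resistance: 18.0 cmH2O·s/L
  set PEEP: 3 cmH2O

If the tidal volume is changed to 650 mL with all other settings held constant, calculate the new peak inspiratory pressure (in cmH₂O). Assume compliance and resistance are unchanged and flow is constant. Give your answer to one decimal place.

Flow: 75 L/min ÷ 60 = 1.25 L/s.
PIP = Vt/C + R·V̇ + PEEP (constant-flow equation of motion).
Only the elastic term changes: ΔPIP = ΔVt / C = (650 − 390) / 60.0 = 4.333 cmH2O.
Original PIP = 390/60.0 + 18.0×1.25 + 3 = 32.0 cmH2O; new PIP = 32.0 + (4.333) = 36.333 cmH2O.

36.3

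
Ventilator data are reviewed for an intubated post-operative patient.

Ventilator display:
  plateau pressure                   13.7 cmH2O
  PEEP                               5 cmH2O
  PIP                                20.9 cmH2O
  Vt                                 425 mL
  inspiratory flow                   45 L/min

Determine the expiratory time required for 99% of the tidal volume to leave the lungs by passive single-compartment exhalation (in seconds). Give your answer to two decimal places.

Flow: 45 L/min ÷ 60 = 0.75 L/s.
R = (PIP − Pplat)/V̇ = (20.9 − 13.7) / 0.75 = 7.2/0.75 = 9.6 cmH2O·s/L.
C = Vt/(Pplat − PEEP) = 425.0 / (13.7 − 5) = 425.0/8.7 = 48.851 mL/cmH2O.
τ = R × C = 9.6 × 0.04885 L/cmH2O = 0.469 s.
t = −τ·ln(1 − 0.99) = −0.469·ln(0.01) = 2.16 s.

2.16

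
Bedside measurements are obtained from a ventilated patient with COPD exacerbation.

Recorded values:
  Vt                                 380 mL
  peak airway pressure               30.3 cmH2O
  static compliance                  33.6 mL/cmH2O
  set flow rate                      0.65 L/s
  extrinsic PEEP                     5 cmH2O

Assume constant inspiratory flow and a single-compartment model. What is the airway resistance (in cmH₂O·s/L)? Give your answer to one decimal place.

21.5

Equation of motion (constant flow): PIP = Vt/C + R·V̇ + PEEP.
R·V̇ = PIP − Vt/C − PEEP = 30.3 − 380/33.6 − 5 = 30.3 − 11.31 − 5 = 13.99 cmH2O.
R = 13.99 / 0.65 = 21.523 cmH2O·s/L.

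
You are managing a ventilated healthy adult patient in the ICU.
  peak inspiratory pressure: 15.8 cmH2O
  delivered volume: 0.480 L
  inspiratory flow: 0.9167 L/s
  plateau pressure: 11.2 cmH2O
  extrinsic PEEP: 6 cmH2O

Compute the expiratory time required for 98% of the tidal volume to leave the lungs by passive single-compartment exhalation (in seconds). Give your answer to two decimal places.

1.81

R = (PIP − Pplat)/V̇ = (15.8 − 11.2) / 0.9167 = 4.6/0.9167 = 5.018 cmH2O·s/L.
C = Vt/(Pplat − PEEP) = 480.0 / (11.2 − 6) = 480.0/5.2 = 92.308 mL/cmH2O.
τ = R × C = 5.018 × 0.09231 L/cmH2O = 0.4632 s.
t = −τ·ln(1 − 0.98) = −0.4632·ln(0.02) = 1.812 s.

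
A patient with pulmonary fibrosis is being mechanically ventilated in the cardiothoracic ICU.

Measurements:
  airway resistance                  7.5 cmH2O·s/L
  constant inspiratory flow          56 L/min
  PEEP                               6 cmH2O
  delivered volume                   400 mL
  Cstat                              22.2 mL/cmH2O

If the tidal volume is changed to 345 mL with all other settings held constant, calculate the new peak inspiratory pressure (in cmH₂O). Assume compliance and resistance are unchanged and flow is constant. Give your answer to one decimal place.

Flow: 56 L/min ÷ 60 = 0.9333 L/s.
PIP = Vt/C + R·V̇ + PEEP (constant-flow equation of motion).
Only the elastic term changes: ΔPIP = ΔVt / C = (345 − 400) / 22.2 = -2.477 cmH2O.
Original PIP = 400/22.2 + 7.5×0.9333 + 6 = 31.018 cmH2O; new PIP = 31.018 + (-2.477) = 28.541 cmH2O.

28.5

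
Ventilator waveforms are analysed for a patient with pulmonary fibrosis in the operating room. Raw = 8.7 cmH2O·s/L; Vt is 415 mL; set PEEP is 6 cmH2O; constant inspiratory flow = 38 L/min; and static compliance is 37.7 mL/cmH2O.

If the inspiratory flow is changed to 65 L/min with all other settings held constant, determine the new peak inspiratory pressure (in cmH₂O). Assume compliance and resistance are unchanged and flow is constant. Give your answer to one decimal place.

Flow: 38 L/min ÷ 60 = 0.6333 L/s.
New flow: 65 L/min ÷ 60 = 1.0833 L/s.
PIP = Vt/C + R·V̇ + PEEP (constant-flow equation of motion).
Only the resistive term changes: ΔPIP = R × ΔV̇ = 8.7 × (1.0833 − 0.6333) = 8.7 × 0.45 = 3.915 cmH2O.
Original PIP = 415/37.7 + 8.7×0.6333 + 6 = 22.518 cmH2O; new PIP = 22.518 + (3.915) = 26.433 cmH2O.

26.4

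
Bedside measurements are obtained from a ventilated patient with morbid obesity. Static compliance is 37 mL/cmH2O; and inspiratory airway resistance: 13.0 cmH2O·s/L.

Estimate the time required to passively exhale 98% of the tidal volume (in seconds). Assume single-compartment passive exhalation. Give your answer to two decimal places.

τ = R × C = 13.0 × 37 mL/cmH2O = 13.0 × 0.037 L/cmH2O = 0.481 s.
Exhaled fraction f = 1 − e^(−t/τ) → t = −τ·ln(1 − f) = −0.481·ln(0.02) = 1.882 s.

1.88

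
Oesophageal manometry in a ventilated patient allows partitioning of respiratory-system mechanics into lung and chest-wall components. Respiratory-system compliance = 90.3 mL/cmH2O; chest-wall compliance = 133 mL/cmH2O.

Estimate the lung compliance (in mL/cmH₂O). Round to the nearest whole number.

281

1/CL = 1/Crs − 1/Ccw.
1/CL = 1/90.3 − 1/133 = 0.003555.
CL = 281.29 mL/cmH2O.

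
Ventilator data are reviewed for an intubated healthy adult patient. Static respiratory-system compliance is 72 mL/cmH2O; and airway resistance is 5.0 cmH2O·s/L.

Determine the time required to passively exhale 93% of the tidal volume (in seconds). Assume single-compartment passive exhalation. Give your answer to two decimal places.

τ = R × C = 5.0 × 72 mL/cmH2O = 5.0 × 0.072 L/cmH2O = 0.36 s.
Exhaled fraction f = 1 − e^(−t/τ) → t = −τ·ln(1 − f) = −0.36·ln(0.07) = 0.9573 s.

0.96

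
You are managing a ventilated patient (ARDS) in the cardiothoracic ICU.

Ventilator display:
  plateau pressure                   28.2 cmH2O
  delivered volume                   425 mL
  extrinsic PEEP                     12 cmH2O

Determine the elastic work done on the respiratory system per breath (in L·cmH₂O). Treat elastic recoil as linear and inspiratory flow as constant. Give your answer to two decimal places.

3.44

Elastic work ≈ ½ × (Pplat − PEEP) × Vt = 0.5 × (28.2 − 12) × 0.425 L = 0.5 × 16.2 × 0.425 = 3.443 L·cmH2O.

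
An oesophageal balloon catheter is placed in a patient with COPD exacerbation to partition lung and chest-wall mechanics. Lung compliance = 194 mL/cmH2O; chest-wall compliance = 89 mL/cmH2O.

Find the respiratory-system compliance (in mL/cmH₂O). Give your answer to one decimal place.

61.0

Lung and chest wall are elastances in series: 1/Crs = 1/CL + 1/Ccw.
1/Crs = 1/194 + 1/89 = 0.01639.
Crs = 61.013 mL/cmH2O.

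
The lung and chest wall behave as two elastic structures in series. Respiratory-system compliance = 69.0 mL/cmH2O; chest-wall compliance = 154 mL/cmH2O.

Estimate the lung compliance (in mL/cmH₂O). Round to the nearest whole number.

125

1/CL = 1/Crs − 1/Ccw.
1/CL = 1/69.0 − 1/154 = 0.007999.
CL = 125.02 mL/cmH2O.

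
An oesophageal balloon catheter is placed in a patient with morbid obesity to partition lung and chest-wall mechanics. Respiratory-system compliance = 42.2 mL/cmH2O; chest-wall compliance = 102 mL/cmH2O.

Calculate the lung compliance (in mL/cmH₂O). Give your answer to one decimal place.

72.0

1/CL = 1/Crs − 1/Ccw.
1/CL = 1/42.2 − 1/102 = 0.01389.
CL = 71.994 mL/cmH2O.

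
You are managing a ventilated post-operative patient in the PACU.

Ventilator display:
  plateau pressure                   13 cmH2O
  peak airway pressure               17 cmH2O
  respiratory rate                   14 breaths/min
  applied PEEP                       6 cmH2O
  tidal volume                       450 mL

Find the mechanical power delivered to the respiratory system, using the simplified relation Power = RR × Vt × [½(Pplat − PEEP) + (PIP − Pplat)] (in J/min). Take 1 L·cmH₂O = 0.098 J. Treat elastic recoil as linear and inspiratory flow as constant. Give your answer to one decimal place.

Per-breath work = Vt × [½(Pplat−PEEP) + (PIP−Pplat)] = 0.450 × [0.5×7.0 + 4.0] = 0.450 × 7.5 = 3.375 L·cmH2O.
Power = 14 × 3.375 = 47.25 L·cmH2O/min.
× 0.098 J/(L·cmH2O) → 4.631 J/min.

4.6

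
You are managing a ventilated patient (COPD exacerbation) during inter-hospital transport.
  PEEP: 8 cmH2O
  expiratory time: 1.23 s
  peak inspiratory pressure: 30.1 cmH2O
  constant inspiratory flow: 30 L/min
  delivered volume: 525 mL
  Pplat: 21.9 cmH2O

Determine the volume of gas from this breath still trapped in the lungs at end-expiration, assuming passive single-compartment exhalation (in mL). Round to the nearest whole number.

72

Flow: 30 L/min ÷ 60 = 0.5 L/s.
R = (PIP − Pplat)/V̇ = (30.1 − 21.9) / 0.5 = 8.2/0.5 = 16.4 cmH2O·s/L.
C = Vt/(Pplat − PEEP) = 525.0 / (21.9 − 8) = 525.0/13.9 = 37.77 mL/cmH2O.
τ = R × C = 16.4 × 0.03777 L/cmH2O = 0.6194 s.
Fraction remaining = e^(−Te/τ) = e^(−1.23/0.6194) = 0.1373.
Trapped volume = 525.0 × 0.1373 = 72.083 mL.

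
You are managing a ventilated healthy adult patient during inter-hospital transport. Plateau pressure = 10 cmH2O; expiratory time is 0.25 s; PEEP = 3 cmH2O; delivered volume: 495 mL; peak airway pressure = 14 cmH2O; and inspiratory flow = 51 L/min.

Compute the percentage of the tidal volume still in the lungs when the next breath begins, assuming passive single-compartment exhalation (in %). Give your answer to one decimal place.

47.2

Flow: 51 L/min ÷ 60 = 0.85 L/s.
R = (PIP − Pplat)/V̇ = (14 − 10) / 0.85 = 4.0/0.85 = 4.706 cmH2O·s/L.
C = Vt/(Pplat − PEEP) = 495.0 / (10 − 3) = 495.0/7.0 = 70.714 mL/cmH2O.
τ = R × C = 4.706 × 0.07071 L/cmH2O = 0.3328 s.
Fraction remaining at end-expiration = e^(−Te/τ) = e^(−0.25/0.3328) = 0.4718 → 47.18%.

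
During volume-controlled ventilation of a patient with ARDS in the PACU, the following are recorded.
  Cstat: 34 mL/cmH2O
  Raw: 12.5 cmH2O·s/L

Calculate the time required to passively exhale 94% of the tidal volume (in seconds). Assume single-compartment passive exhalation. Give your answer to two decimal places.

τ = R × C = 12.5 × 34 mL/cmH2O = 12.5 × 0.034 L/cmH2O = 0.425 s.
Exhaled fraction f = 1 − e^(−t/τ) → t = −τ·ln(1 − f) = −0.425·ln(0.06) = 1.196 s.

1.20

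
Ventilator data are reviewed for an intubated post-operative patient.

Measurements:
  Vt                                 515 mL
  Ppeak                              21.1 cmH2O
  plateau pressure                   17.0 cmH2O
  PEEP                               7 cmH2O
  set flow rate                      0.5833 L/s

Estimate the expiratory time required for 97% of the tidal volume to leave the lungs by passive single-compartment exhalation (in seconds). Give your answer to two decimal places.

1.27

R = (PIP − Pplat)/V̇ = (21.1 − 17.0) / 0.5833 = 4.1/0.5833 = 7.029 cmH2O·s/L.
C = Vt/(Pplat − PEEP) = 515.0 / (17.0 − 7) = 515.0/10.0 = 51.5 mL/cmH2O.
τ = R × C = 7.029 × 0.0515 L/cmH2O = 0.362 s.
t = −τ·ln(1 − 0.97) = −0.362·ln(0.03) = 1.269 s.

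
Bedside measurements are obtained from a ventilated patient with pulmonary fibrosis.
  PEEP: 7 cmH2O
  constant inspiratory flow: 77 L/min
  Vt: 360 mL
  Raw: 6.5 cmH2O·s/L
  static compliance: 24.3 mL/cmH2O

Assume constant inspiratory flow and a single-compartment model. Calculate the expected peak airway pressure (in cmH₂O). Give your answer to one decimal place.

30.2

Flow: 77 L/min ÷ 60 = 1.2833 L/s.
Equation of motion (constant flow): PIP = Vt/C + R·V̇ + PEEP.
PIP = 360/24.3 + 6.5×1.2833 + 7 = 14.815 + 8.341 + 7 = 30.156 cmH2O.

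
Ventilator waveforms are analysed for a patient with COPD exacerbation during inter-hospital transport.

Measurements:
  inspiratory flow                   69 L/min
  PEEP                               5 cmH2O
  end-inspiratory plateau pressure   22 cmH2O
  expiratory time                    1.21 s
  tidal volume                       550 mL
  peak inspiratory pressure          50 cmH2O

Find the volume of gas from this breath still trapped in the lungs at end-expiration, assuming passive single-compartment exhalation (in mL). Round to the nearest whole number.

118

Flow: 69 L/min ÷ 60 = 1.15 L/s.
R = (PIP − Pplat)/V̇ = (50 − 22) / 1.15 = 28.0/1.15 = 24.348 cmH2O·s/L.
C = Vt/(Pplat − PEEP) = 550.0 / (22 − 5) = 550.0/17.0 = 32.353 mL/cmH2O.
τ = R × C = 24.348 × 0.03235 L/cmH2O = 0.7877 s.
Fraction remaining = e^(−Te/τ) = e^(−1.21/0.7877) = 0.2152.
Trapped volume = 550.0 × 0.2152 = 118.36 mL.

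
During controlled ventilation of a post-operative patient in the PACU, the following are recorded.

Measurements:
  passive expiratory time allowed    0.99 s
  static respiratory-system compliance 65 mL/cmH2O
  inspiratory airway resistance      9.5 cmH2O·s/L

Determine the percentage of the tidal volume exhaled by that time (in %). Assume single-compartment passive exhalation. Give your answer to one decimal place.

79.9

τ = R × C = 9.5 × 65 mL/cmH2O = 9.5 × 0.065 L/cmH2O = 0.6175 s.
Passive exhalation: V(t)/V₀ = e^(−t/τ) = e^(−0.99/0.6175) = 0.2012.
Fraction exhaled = 1 − 0.2012 = 0.7988 → 79.88%.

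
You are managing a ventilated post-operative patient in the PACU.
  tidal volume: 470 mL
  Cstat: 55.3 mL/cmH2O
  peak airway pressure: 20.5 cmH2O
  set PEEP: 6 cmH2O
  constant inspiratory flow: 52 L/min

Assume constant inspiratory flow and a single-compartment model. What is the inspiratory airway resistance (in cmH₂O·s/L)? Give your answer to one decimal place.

Flow: 52 L/min ÷ 60 = 0.8667 L/s.
Equation of motion (constant flow): PIP = Vt/C + R·V̇ + PEEP.
R·V̇ = PIP − Vt/C − PEEP = 20.5 − 470/55.3 − 6 = 20.5 − 8.499 − 6 = 6.001 cmH2O.
R = 6.001 / 0.8667 = 6.924 cmH2O·s/L.

6.9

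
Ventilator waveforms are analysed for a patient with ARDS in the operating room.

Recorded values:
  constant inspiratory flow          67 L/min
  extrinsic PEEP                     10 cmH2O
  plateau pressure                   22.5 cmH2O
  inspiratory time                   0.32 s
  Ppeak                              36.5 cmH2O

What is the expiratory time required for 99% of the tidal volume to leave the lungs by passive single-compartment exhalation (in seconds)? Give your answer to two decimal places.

1.65

Flow: 67 L/min ÷ 60 = 1.1167 L/s.
Vt = flow × Ti = 1.1167 L/s × 0.32 s × 1000 mL/L = 357.34 mL.
R = (PIP − Pplat)/V̇ = (36.5 − 22.5) / 1.1167 = 14.0/1.1167 = 12.537 cmH2O·s/L.
C = Vt/(Pplat − PEEP) = 357.34 / (22.5 − 10) = 357.34/12.5 = 28.587 mL/cmH2O.
τ = R × C = 12.537 × 0.02859 L/cmH2O = 0.3584 s.
t = −τ·ln(1 − 0.99) = −0.3584·ln(0.01) = 1.65 s.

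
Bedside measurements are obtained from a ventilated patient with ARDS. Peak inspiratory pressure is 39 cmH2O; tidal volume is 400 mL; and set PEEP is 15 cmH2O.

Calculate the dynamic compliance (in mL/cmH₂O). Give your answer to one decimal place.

Dynamic compliance = Vt / (PIP − PEEP) = 400 / (39 − 15) = 400 / 24.0 = 16.667 mL/cmH2O.

16.7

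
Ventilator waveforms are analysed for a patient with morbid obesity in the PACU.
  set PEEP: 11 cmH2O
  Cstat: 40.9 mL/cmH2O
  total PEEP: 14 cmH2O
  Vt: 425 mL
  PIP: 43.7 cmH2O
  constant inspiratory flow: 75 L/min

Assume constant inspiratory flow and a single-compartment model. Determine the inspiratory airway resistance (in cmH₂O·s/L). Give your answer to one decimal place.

Flow: 75 L/min ÷ 60 = 1.25 L/s.
Total PEEP = 14 cmH2O (set 11 + intrinsic 3); this is the baseline alveolar pressure.
Equation of motion (constant flow): PIP = Vt/C + R·V̇ + PEEP.
R·V̇ = PIP − Vt/C − PEEP = 43.7 − 425/40.9 − 14 = 43.7 − 10.391 − 14 = 19.309 cmH2O.
R = 19.309 / 1.25 = 15.447 cmH2O·s/L.

15.4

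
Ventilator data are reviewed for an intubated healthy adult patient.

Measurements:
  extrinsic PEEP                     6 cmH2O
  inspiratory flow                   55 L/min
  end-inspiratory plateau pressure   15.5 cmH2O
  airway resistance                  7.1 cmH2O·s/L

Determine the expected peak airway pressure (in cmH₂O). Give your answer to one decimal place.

Flow: 55 L/min ÷ 60 = 0.9167 L/s.
PIP = Pplat + Raw × flow = 15.5 + 7.1 × 0.9167 = 15.5 + 6.509 = 22.009 cmH2O.

22.0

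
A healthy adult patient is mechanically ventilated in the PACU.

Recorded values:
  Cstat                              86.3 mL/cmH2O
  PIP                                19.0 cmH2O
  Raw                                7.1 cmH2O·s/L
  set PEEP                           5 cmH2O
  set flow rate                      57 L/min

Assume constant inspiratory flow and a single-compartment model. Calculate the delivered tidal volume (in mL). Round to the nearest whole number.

626

Flow: 57 L/min ÷ 60 = 0.95 L/s.
Equation of motion (constant flow): PIP = Vt/C + R·V̇ + PEEP.
Vt/C = PIP − R·V̇ − PEEP = 19.0 − 6.745 − 5 = 7.255 cmH2O.
Vt = C × 7.255 = 86.3 × 7.255 = 626.11 mL.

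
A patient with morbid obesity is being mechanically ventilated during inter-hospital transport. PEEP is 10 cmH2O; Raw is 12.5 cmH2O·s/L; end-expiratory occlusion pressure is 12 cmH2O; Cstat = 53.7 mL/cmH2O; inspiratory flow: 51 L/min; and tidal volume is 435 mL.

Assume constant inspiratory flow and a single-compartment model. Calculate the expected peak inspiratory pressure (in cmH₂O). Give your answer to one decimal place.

Flow: 51 L/min ÷ 60 = 0.85 L/s.
Total PEEP = 12 cmH2O (set 10 + intrinsic 2); this is the baseline alveolar pressure.
Equation of motion (constant flow): PIP = Vt/C + R·V̇ + PEEP.
PIP = 435/53.7 + 12.5×0.85 + 12 = 8.101 + 10.625 + 12 = 30.726 cmH2O.

30.7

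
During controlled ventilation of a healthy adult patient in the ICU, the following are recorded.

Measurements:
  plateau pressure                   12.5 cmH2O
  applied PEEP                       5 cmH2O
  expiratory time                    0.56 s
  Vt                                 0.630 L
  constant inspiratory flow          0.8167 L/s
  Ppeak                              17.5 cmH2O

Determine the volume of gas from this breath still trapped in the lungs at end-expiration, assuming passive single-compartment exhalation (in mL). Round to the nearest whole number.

212

R = (PIP − Pplat)/V̇ = (17.5 − 12.5) / 0.8167 = 5.0/0.8167 = 6.122 cmH2O·s/L.
C = Vt/(Pplat − PEEP) = 630.0 / (12.5 − 5) = 630.0/7.5 = 84.0 mL/cmH2O.
τ = R × C = 6.122 × 0.084 L/cmH2O = 0.5142 s.
Fraction remaining = e^(−Te/τ) = e^(−0.56/0.5142) = 0.3365.
Trapped volume = 630.0 × 0.3365 = 212.0 mL.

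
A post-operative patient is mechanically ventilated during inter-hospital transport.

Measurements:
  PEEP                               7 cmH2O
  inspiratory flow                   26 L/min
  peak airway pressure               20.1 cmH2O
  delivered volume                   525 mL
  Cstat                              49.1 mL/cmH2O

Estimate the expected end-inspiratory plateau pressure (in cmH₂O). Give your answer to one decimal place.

Pplat = PEEP + Vt / Cstat = 7 + 525 / 49.1 = 7 + 10.692 = 17.692 cmH2O.

17.7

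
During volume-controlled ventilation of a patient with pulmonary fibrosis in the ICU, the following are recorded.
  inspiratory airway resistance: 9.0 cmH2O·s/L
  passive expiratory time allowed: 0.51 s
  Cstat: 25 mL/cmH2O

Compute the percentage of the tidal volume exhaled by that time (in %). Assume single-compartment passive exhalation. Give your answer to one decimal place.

τ = R × C = 9.0 × 25 mL/cmH2O = 9.0 × 0.025 L/cmH2O = 0.225 s.
Passive exhalation: V(t)/V₀ = e^(−t/τ) = e^(−0.51/0.225) = 0.1037.
Fraction exhaled = 1 − 0.1037 = 0.8963 → 89.63%.

89.6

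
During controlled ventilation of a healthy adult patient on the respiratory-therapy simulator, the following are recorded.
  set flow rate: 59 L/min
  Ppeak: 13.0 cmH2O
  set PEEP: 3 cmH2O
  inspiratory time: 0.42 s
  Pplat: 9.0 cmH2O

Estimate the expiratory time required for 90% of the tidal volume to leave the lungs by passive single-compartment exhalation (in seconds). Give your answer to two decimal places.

0.64

Flow: 59 L/min ÷ 60 = 0.9833 L/s.
Vt = flow × Ti = 0.9833 L/s × 0.42 s × 1000 mL/L = 412.99 mL.
R = (PIP − Pplat)/V̇ = (13.0 − 9.0) / 0.9833 = 4.0/0.9833 = 4.068 cmH2O·s/L.
C = Vt/(Pplat − PEEP) = 412.99 / (9.0 − 3) = 412.99/6.0 = 68.832 mL/cmH2O.
τ = R × C = 4.068 × 0.06883 L/cmH2O = 0.28 s.
t = −τ·ln(1 − 0.90) = −0.28·ln(0.1) = 0.6447 s.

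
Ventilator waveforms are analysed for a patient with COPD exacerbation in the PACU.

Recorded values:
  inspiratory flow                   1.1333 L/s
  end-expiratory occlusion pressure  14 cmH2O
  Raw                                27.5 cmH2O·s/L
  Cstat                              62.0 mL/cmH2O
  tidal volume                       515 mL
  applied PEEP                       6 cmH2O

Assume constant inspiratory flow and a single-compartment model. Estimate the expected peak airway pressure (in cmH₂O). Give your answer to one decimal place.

Total PEEP = 14 cmH2O (set 6 + intrinsic 8); this is the baseline alveolar pressure.
Equation of motion (constant flow): PIP = Vt/C + R·V̇ + PEEP.
PIP = 515/62.0 + 27.5×1.1333 + 14 = 8.306 + 31.166 + 14 = 53.472 cmH2O.

53.5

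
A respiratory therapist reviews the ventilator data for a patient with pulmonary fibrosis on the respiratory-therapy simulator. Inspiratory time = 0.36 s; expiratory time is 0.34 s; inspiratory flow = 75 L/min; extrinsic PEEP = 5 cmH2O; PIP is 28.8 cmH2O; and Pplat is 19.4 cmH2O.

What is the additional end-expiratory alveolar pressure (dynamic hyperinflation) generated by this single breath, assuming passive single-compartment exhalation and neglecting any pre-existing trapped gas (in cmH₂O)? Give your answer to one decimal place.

Flow: 75 L/min ÷ 60 = 1.25 L/s.
Vt = flow × Ti = 1.25 L/s × 0.36 s × 1000 mL/L = 450.0 mL.
R = (PIP − Pplat)/V̇ = (28.8 − 19.4) / 1.25 = 9.4/1.25 = 7.52 cmH2O·s/L.
C = Vt/(Pplat − PEEP) = 450.0 / (19.4 − 5) = 450.0/14.4 = 31.25 mL/cmH2O.
τ = R × C = 7.52 × 0.03125 L/cmH2O = 0.235 s.
Fraction remaining = e^(−Te/τ) = e^(−0.34/0.235) = 0.2353; trapped volume = 450.0 × 0.2353 = 105.89 mL.
Additional alveolar pressure from trapping ≈ V_trapped / C = 105.89 / 31.25 = 3.388 cmH2O.

3.4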